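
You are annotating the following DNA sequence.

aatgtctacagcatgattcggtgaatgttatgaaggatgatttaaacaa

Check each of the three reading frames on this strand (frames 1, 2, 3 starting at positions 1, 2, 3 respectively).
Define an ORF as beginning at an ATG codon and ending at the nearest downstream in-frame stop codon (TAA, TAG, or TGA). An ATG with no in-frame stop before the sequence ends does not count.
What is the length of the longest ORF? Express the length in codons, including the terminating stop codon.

Frame 1: AAT GTC TAC AGC ATG ATT CGG TGA ATG TTA TGA AGG ATG ATT TAA ACA — ATG at 13, stop TGA at 22 → 12 nt; ATG at 25, stop TGA at 31 → 9 nt; ATG at 37, stop TAA at 43 → 9 nt.
Frame 2: ATG TCT ACA GCA TGA TTC GGT GAA TGT TAT GAA GGA TGA TTT AAA CAA — ATG at 2, stop TGA at 14 → 15 nt.
Frame 3: TGT CTA CAG CAT GAT TCG GTG AAT GTT ATG AAG GAT GAT TTA AAC — no ATG→stop ORF.
Longest: frame 2, positions 2–16, 15 nt = 5 codons = 4 aa. → 5 codons.

5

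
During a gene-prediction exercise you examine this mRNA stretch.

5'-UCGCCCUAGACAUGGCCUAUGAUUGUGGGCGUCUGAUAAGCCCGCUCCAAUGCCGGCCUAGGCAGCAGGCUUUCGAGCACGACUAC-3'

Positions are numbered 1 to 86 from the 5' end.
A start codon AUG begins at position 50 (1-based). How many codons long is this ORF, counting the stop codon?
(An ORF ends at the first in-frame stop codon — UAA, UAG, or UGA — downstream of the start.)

4

Codons from position 50: AUG (50–52), CCG (53–55), GCC (56–58), UAG (59–61).
UAG is the first in-frame stop; that's 4 codons including the stop.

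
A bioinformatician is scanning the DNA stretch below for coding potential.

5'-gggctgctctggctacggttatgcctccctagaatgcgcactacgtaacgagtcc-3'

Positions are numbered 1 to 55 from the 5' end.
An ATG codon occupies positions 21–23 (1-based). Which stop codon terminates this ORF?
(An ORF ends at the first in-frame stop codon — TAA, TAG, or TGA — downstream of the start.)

TAG

Codons from position 21: ATG (21–23), CCT (24–26), CCC (27–29), TAG (30–32).
The first in-frame stop codon is TAG.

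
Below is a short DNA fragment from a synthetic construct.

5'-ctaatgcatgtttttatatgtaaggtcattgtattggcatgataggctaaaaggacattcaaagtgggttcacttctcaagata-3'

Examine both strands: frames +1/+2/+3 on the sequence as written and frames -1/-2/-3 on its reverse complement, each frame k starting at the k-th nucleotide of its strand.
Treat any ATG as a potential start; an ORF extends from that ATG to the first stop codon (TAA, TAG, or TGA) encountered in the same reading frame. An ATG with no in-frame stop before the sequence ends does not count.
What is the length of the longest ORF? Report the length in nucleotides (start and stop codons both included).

39

Reverse complement (5'→3'): TATCTTGAGAAGTGAACCCACTTTGAATGTCCTTTTAGCCTATCATGCCAATACAATGACCTTACATATAAAAACATGCATTAG
Frame +1: CTA ATG CAT GTT TTT ATA TGT AAG GTC ATT GTA TTG GCA TGA TAG GCT AAA AGG ACA TTC AAA GTG GGT TCA CTT CTC AAG ATA — ATG at 4, stop TGA at 40 → 39 nt.
Frame +2: TAA TGC ATG TTT TTA TAT GTA AGG TCA TTG TAT TGG CAT GAT AGG CTA AAA GGA CAT TCA AAG TGG GTT CAC TTC TCA AGA — no ATG→stop ORF.
Frame +3: AAT GCA TGT TTT TAT ATG TAA GGT CAT TGT ATT GGC ATG ATA GGC TAA AAG GAC ATT CAA AGT GGG TTC ACT TCT CAA GAT — ATG at 18, stop TAA at 21 → 6 nt; ATG at 39, stop TAA at 48 → 12 nt.
Frame -1: TAT CTT GAG AAG TGA ACC CAC TTT GAA TGT CCT TTT AGC CTA TCA TGC CAA TAC AAT GAC CTT ACA TAT AAA AAC ATG CAT TAG — ATG at 76, stop TAG at 82 → 9 nt.
Frame -2: ATC TTG AGA AGT GAA CCC ACT TTG AAT GTC CTT TTA GCC TAT CAT GCC AAT ACA ATG ACC TTA CAT ATA AAA ACA TGC ATT — no ATG→stop ORF.
Frame -3: TCT TGA GAA GTG AAC CCA CTT TGA ATG TCC TTT TAG CCT ATC ATG CCA ATA CAA TGA CCT TAC ATA TAA AAA CAT GCA TTA — ATG at 27, stop TAG at 36 → 12 nt; ATG at 45, stop TGA at 57 → 15 nt.
Longest: frame +1, positions 4–42, 39 nt = 13 codons = 12 aa. → 39 nucleotides.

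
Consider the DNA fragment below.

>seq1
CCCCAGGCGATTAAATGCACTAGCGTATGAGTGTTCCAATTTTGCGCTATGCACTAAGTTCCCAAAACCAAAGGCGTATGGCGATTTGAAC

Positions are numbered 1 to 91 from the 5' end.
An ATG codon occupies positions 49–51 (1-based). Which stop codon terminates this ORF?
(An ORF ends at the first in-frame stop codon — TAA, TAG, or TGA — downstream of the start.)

Codons from position 49: ATG (49–51), CAC (52–54), TAA (55–57).
The first in-frame stop codon is TAA.

TAA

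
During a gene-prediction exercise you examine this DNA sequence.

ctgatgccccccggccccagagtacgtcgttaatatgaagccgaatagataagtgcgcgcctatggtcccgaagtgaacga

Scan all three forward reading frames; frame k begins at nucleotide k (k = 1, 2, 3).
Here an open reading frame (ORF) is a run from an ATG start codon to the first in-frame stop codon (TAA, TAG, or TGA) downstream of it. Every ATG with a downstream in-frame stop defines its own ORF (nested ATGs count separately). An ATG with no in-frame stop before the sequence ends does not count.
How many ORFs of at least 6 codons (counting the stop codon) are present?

Frame 1: CTG ATG CCC CCC GGC CCC AGA GTA CGT CGT TAA TAT GAA GCC GAA TAG ATA AGT GCG CGC CTA TGG TCC CGA AGT GAA CGA — ATG at 4, stop TAA at 31 → 30 nt.
Frame 2: TGA TGC CCC CCG GCC CCA GAG TAC GTC GTT AAT ATG AAG CCG AAT AGA TAA GTG CGC GCC TAT GGT CCC GAA GTG AAC — ATG at 35, stop TAA at 50 → 18 nt.
Frame 3: GAT GCC CCC CGG CCC CAG AGT ACG TCG TTA ATA TGA AGC CGA ATA GAT AAG TGC GCG CCT ATG GTC CCG AAG TGA ACG — ATG at 63, stop TGA at 75 → 15 nt.
ORFs ≥ 6 codons: frame 1 4–33 (10 codons), frame 2 35–52 (6 codons). Count = 2.

2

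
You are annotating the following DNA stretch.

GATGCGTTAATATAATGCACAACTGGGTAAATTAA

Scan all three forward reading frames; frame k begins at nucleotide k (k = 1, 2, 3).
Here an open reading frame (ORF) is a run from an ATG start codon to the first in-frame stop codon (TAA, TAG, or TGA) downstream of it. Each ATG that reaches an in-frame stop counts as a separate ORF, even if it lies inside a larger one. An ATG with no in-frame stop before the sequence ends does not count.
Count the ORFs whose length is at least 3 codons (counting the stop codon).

2

Frame 1: GAT GCG TTA ATA TAA TGC ACA ACT GGG TAA ATT — no ATG→stop ORF.
Frame 2: ATG CGT TAA TAT AAT GCA CAA CTG GGT AAA TTA — ATG at 2, stop TAA at 8 → 9 nt.
Frame 3: TGC GTT AAT ATA ATG CAC AAC TGG GTA AAT TAA — ATG at 15, stop TAA at 33 → 21 nt.
ORFs ≥ 3 codons: frame 2 2–10 (3 codons), frame 3 15–35 (7 codons). Count = 2.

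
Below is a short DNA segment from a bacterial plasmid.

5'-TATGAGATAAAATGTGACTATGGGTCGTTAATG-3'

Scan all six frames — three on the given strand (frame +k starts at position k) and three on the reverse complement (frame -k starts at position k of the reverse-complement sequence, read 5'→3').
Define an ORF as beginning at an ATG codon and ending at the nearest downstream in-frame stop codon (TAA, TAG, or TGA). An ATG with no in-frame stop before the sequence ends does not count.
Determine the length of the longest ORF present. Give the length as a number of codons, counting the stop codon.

4

Reverse complement (5'→3'): CATTAACGACCCATAGTCACATTTTATCTCATA
Frame +1: TAT GAG ATA AAA TGT GAC TAT GGG TCG TTA ATG — no ATG→stop ORF.
Frame +2: ATG AGA TAA AAT GTG ACT ATG GGT CGT TAA — ATG at 2, stop TAA at 8 → 9 nt; ATG at 20, stop TAA at 29 → 12 nt.
Frame +3: TGA GAT AAA ATG TGA CTA TGG GTC GTT AAT — ATG at 12, stop TGA at 15 → 6 nt.
Frame -1: CAT TAA CGA CCC ATA GTC ACA TTT TAT CTC ATA — no ATG→stop ORF.
Frame -2: ATT AAC GAC CCA TAG TCA CAT TTT ATC TCA — no ATG→stop ORF.
Frame -3: TTA ACG ACC CAT AGT CAC ATT TTA TCT CAT — no ATG→stop ORF.
Longest: frame +2, positions 20–31, 12 nt = 4 codons = 3 aa. → 4 codons.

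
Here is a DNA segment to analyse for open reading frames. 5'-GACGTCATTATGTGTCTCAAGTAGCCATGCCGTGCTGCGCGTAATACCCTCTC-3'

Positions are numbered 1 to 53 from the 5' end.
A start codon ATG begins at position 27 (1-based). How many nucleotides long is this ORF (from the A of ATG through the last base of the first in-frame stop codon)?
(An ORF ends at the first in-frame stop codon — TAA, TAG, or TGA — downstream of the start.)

Codons from position 27: ATG (27–29), CCG (30–32), TGC (33–35), TGC (36–38), GCG (39–41), TAA (42–44).
TAA is the first in-frame stop; ORF spans 27–44, 18 nucleotides.

18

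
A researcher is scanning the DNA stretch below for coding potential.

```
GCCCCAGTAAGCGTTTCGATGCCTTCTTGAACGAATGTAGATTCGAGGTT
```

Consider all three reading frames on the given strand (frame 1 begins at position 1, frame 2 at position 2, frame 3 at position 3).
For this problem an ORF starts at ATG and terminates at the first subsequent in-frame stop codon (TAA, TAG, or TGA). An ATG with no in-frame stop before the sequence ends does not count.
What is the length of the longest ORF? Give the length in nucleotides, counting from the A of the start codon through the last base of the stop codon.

12

Frame 1: GCC CCA GTA AGC GTT TCG ATG CCT TCT TGA ACG AAT GTA GAT TCG AGG — ATG at 19, stop TGA at 28 → 12 nt.
Frame 2: CCC CAG TAA GCG TTT CGA TGC CTT CTT GAA CGA ATG TAG ATT CGA GGT — ATG at 35, stop TAG at 38 → 6 nt.
Frame 3: CCC AGT AAG CGT TTC GAT GCC TTC TTG AAC GAA TGT AGA TTC GAG GTT — no ATG→stop ORF.
Longest: frame 1, positions 19–30, 12 nt = 4 codons = 3 aa. → 12 nucleotides.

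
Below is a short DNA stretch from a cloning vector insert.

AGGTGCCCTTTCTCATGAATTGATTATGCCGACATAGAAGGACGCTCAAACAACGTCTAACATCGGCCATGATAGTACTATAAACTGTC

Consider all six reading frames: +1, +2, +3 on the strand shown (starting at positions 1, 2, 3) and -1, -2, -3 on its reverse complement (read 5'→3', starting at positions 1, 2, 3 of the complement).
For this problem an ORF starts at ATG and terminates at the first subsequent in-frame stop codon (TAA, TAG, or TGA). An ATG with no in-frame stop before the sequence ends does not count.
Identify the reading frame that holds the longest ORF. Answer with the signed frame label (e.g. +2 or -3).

Reverse complement (5'→3'): GACAGTTTATAGTACTATCATGGCCGATGTTAGACGTTGTTTGAGCGTCCTTCTATGTCGGCATAATCAATTCATGAGAAAGGGCACCT
Frame +1: AGG TGC CCT TTC TCA TGA ATT GAT TAT GCC GAC ATA GAA GGA CGC TCA AAC AAC GTC TAA CAT CGG CCA TGA TAG TAC TAT AAA CTG — no ATG→stop ORF.
Frame +2: GGT GCC CTT TCT CAT GAA TTG ATT ATG CCG ACA TAG AAG GAC GCT CAA ACA ACG TCT AAC ATC GGC CAT GAT AGT ACT ATA AAC TGT — ATG at 26, stop TAG at 35 → 12 nt.
Frame +3: GTG CCC TTT CTC ATG AAT TGA TTA TGC CGA CAT AGA AGG ACG CTC AAA CAA CGT CTA ACA TCG GCC ATG ATA GTA CTA TAA ACT GTC — ATG at 15, stop TGA at 21 → 9 nt; ATG at 69, stop TAA at 81 → 15 nt.
Frame -1: GAC AGT TTA TAG TAC TAT CAT GGC CGA TGT TAG ACG TTG TTT GAG CGT CCT TCT ATG TCG GCA TAA TCA ATT CAT GAG AAA GGG CAC — ATG at 55, stop TAA at 64 → 12 nt.
Frame -2: ACA GTT TAT AGT ACT ATC ATG GCC GAT GTT AGA CGT TGT TTG AGC GTC CTT CTA TGT CGG CAT AAT CAA TTC ATG AGA AAG GGC ACC — no ATG→stop ORF.
Frame -3: CAG TTT ATA GTA CTA TCA TGG CCG ATG TTA GAC GTT GTT TGA GCG TCC TTC TAT GTC GGC ATA ATC AAT TCA TGA GAA AGG GCA CCT — ATG at 27, stop TGA at 42 → 18 nt.
Longest ORF is 18 nt in frame -3 (positions 27–44).

-3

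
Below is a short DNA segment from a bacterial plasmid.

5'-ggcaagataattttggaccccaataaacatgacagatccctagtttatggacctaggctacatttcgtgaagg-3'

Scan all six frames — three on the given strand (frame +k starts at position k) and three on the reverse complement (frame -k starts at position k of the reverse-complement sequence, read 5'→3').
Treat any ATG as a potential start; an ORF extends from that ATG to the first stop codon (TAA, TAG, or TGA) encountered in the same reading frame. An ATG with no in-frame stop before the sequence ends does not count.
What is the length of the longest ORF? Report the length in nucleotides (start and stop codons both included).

Reverse complement (5'→3'): CCTTCACGAAATGTAGCCTAGGTCCATAAACTAGGGATCTGTCATGTTTATTGGGGTCCAAAATTATCTTGCC
Frame +1: GGC AAG ATA ATT TTG GAC CCC AAT AAA CAT GAC AGA TCC CTA GTT TAT GGA CCT AGG CTA CAT TTC GTG AAG — no ATG→stop ORF.
Frame +2: GCA AGA TAA TTT TGG ACC CCA ATA AAC ATG ACA GAT CCC TAG TTT ATG GAC CTA GGC TAC ATT TCG TGA AGG — ATG at 29, stop TAG at 41 → 15 nt; ATG at 47, stop TGA at 68 → 24 nt.
Frame +3: CAA GAT AAT TTT GGA CCC CAA TAA ACA TGA CAG ATC CCT AGT TTA TGG ACC TAG GCT ACA TTT CGT GAA — no ATG→stop ORF.
Frame -1: CCT TCA CGA AAT GTA GCC TAG GTC CAT AAA CTA GGG ATC TGT CAT GTT TAT TGG GGT CCA AAA TTA TCT TGC — no ATG→stop ORF.
Frame -2: CTT CAC GAA ATG TAG CCT AGG TCC ATA AAC TAG GGA TCT GTC ATG TTT ATT GGG GTC CAA AAT TAT CTT GCC — ATG at 11, stop TAG at 14 → 6 nt.
Frame -3: TTC ACG AAA TGT AGC CTA GGT CCA TAA ACT AGG GAT CTG TCA TGT TTA TTG GGG TCC AAA ATT ATC TTG — no ATG→stop ORF.
Longest: frame +2, positions 47–70, 24 nt = 8 codons = 7 aa. → 24 nucleotides.

24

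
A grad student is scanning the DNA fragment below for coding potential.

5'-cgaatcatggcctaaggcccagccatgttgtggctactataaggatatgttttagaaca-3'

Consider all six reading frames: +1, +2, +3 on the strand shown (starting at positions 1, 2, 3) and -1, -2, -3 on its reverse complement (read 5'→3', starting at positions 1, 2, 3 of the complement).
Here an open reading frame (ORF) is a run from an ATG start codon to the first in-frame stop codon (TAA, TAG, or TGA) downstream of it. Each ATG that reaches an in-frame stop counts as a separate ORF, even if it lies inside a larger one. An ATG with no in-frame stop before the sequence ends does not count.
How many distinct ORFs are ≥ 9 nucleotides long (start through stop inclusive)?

4

Reverse complement (5'→3'): TGTTCTAAAACATATCCTTATAGTAGCCACAACATGGCTGGGCCTTAGGCCATGATTCG
Frame +1: CGA ATC ATG GCC TAA GGC CCA GCC ATG TTG TGG CTA CTA TAA GGA TAT GTT TTA GAA — ATG at 7, stop TAA at 13 → 9 nt; ATG at 25, stop TAA at 40 → 18 nt.
Frame +2: GAA TCA TGG CCT AAG GCC CAG CCA TGT TGT GGC TAC TAT AAG GAT ATG TTT TAG AAC — ATG at 47, stop TAG at 53 → 9 nt.
Frame +3: AAT CAT GGC CTA AGG CCC AGC CAT GTT GTG GCT ACT ATA AGG ATA TGT TTT AGA ACA — no ATG→stop ORF.
Frame -1: TGT TCT AAA ACA TAT CCT TAT AGT AGC CAC AAC ATG GCT GGG CCT TAG GCC ATG ATT — ATG at 34, stop TAG at 46 → 15 nt.
Frame -2: GTT CTA AAA CAT ATC CTT ATA GTA GCC ACA ACA TGG CTG GGC CTT AGG CCA TGA TTC — no ATG→stop ORF.
Frame -3: TTC TAA AAC ATA TCC TTA TAG TAG CCA CAA CAT GGC TGG GCC TTA GGC CAT GAT TCG — no ATG→stop ORF.
ORFs ≥ 9 nucleotides: frame +1 7–15 (9 nucleotides), frame +1 25–42 (18 nucleotides), frame +2 47–55 (9 nucleotides), frame -1 34–48 (15 nucleotides). Count = 4.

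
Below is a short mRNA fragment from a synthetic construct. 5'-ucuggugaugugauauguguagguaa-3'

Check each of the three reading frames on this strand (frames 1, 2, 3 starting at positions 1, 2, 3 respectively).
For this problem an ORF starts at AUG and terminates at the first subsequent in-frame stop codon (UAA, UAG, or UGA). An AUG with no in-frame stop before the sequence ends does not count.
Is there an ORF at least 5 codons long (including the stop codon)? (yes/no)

Frame 1: UCU GGU GAU GUG AUA UGU GUA GGU — no AUG→stop ORF.
Frame 2: CUG GUG AUG UGA UAU GUG UAG GUA — AUG at 8, stop UGA at 11 → 6 nt.
Frame 3: UGG UGA UGU GAU AUG UGU AGG UAA — AUG at 15, stop UAA at 24 → 12 nt.
Largest ORF found is 4 codons < 5, so no.

no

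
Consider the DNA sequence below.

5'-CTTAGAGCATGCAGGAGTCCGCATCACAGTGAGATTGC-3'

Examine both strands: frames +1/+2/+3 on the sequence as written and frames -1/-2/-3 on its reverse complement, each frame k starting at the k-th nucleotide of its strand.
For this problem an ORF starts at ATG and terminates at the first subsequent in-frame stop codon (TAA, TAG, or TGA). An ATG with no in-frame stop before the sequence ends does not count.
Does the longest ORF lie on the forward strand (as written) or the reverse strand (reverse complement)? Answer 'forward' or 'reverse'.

forward

Reverse complement (5'→3'): GCAATCTCACTGTGATGCGGACTCCTGCATGCTCTAAG
Frame +1: CTT AGA GCA TGC AGG AGT CCG CAT CAC AGT GAG ATT — no ATG→stop ORF.
Frame +2: TTA GAG CAT GCA GGA GTC CGC ATC ACA GTG AGA TTG — no ATG→stop ORF.
Frame +3: TAG AGC ATG CAG GAG TCC GCA TCA CAG TGA GAT TGC — ATG at 9, stop TGA at 30 → 24 nt.
Frame -1: GCA ATC TCA CTG TGA TGC GGA CTC CTG CAT GCT CTA — no ATG→stop ORF.
Frame -2: CAA TCT CAC TGT GAT GCG GAC TCC TGC ATG CTC TAA — ATG at 29, stop TAA at 35 → 9 nt.
Frame -3: AAT CTC ACT GTG ATG CGG ACT CCT GCA TGC TCT AAG — no ATG→stop ORF.
Forward-strand max 24 nt; reverse-strand max 9 nt. The forward strand has the longer ORF.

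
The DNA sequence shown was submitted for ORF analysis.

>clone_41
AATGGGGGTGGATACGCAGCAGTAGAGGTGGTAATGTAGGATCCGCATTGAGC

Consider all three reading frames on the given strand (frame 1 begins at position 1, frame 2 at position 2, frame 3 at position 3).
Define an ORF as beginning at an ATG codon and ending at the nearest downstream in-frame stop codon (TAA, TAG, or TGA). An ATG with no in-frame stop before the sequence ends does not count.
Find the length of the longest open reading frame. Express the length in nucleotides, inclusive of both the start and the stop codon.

Frame 1: AAT GGG GGT GGA TAC GCA GCA GTA GAG GTG GTA ATG TAG GAT CCG CAT TGA — ATG at 34, stop TAG at 37 → 6 nt.
Frame 2: ATG GGG GTG GAT ACG CAG CAG TAG AGG TGG TAA TGT AGG ATC CGC ATT GAG — ATG at 2, stop TAG at 23 → 24 nt.
Frame 3: TGG GGG TGG ATA CGC AGC AGT AGA GGT GGT AAT GTA GGA TCC GCA TTG AGC — no ATG→stop ORF.
Longest: frame 2, positions 2–25, 24 nt = 8 codons = 7 aa. → 24 nucleotides.

24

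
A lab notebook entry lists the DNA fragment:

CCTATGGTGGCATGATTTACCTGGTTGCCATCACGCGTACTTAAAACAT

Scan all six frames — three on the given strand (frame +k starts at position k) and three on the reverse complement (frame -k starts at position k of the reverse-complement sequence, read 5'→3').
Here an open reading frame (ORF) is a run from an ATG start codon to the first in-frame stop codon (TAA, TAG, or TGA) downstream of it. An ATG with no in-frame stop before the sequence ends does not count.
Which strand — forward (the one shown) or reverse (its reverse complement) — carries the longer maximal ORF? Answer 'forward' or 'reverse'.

forward

Reverse complement (5'→3'): ATGTTTTAAGTACGCGTGATGGCAACCAGGTAAATCATGCCACCATAGG
Frame +1: CCT ATG GTG GCA TGA TTT ACC TGG TTG CCA TCA CGC GTA CTT AAA ACA — ATG at 4, stop TGA at 13 → 12 nt.
Frame +2: CTA TGG TGG CAT GAT TTA CCT GGT TGC CAT CAC GCG TAC TTA AAA CAT — no ATG→stop ORF.
Frame +3: TAT GGT GGC ATG ATT TAC CTG GTT GCC ATC ACG CGT ACT TAA AAC — ATG at 12, stop TAA at 42 → 33 nt.
Frame -1: ATG TTT TAA GTA CGC GTG ATG GCA ACC AGG TAA ATC ATG CCA CCA TAG — ATG at 1, stop TAA at 7 → 9 nt; ATG at 19, stop TAA at 31 → 15 nt; ATG at 37, stop TAG at 46 → 12 nt.
Frame -2: TGT TTT AAG TAC GCG TGA TGG CAA CCA GGT AAA TCA TGC CAC CAT AGG — no ATG→stop ORF.
Frame -3: GTT TTA AGT ACG CGT GAT GGC AAC CAG GTA AAT CAT GCC ACC ATA — no ATG→stop ORF.
Forward-strand max 33 nt; reverse-strand max 15 nt. The forward strand has the longer ORF.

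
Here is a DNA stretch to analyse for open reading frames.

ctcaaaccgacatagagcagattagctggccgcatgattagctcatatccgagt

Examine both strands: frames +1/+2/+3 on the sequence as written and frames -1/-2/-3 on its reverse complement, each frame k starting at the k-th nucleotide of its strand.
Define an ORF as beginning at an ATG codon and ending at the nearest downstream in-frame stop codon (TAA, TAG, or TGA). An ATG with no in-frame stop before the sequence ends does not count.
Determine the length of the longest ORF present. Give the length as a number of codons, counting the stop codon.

Reverse complement (5'→3'): ACTCGGATATGAGCTAATCATGCGGCCAGCTAATCTGCTCTATGTCGGTTTGAG
Frame +1: CTC AAA CCG ACA TAG AGC AGA TTA GCT GGC CGC ATG ATT AGC TCA TAT CCG AGT — no ATG→stop ORF.
Frame +2: TCA AAC CGA CAT AGA GCA GAT TAG CTG GCC GCA TGA TTA GCT CAT ATC CGA — no ATG→stop ORF.
Frame +3: CAA ACC GAC ATA GAG CAG ATT AGC TGG CCG CAT GAT TAG CTC ATA TCC GAG — no ATG→stop ORF.
Frame -1: ACT CGG ATA TGA GCT AAT CAT GCG GCC AGC TAA TCT GCT CTA TGT CGG TTT GAG — no ATG→stop ORF.
Frame -2: CTC GGA TAT GAG CTA ATC ATG CGG CCA GCT AAT CTG CTC TAT GTC GGT TTG — no ATG→stop ORF.
Frame -3: TCG GAT ATG AGC TAA TCA TGC GGC CAG CTA ATC TGC TCT ATG TCG GTT TGA — ATG at 9, stop TAA at 15 → 9 nt; ATG at 42, stop TGA at 51 → 12 nt.
Longest: frame -3, positions 42–53, 12 nt = 4 codons = 3 aa. → 4 codons.

4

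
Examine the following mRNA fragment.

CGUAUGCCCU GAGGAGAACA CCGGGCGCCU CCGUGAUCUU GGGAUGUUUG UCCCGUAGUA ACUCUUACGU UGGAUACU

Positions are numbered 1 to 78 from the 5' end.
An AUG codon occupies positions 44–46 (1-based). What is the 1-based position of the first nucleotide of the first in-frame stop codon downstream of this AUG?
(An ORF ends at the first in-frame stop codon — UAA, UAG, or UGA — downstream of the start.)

56

Codons from position 44: AUG (44–46), UUU (47–49), GUC (50–52), CCG (53–55), UAG (56–58).
UAG is a stop codon; it begins at position 56.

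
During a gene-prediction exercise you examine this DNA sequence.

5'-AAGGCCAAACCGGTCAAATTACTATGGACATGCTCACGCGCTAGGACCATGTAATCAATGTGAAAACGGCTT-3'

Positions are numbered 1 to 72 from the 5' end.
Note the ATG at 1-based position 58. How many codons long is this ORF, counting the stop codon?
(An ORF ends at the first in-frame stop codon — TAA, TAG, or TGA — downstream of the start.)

2

Codons from position 58: ATG (58–60), TGA (61–63).
TGA is the first in-frame stop; that's 2 codons including the stop.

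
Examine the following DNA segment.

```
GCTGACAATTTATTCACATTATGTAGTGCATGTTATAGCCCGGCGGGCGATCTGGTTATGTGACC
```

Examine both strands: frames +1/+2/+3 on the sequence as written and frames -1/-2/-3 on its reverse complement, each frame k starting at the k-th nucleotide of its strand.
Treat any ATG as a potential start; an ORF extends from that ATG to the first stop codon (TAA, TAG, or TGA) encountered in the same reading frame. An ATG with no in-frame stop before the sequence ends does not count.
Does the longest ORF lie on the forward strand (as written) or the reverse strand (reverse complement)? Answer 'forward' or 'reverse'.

reverse

Reverse complement (5'→3'): GGTCACATAACCAGATCGCCCGCCGGGCTATAACATGCACTACATAATGTGAATAAATTGTCAGC
Frame +1: GCT GAC AAT TTA TTC ACA TTA TGT AGT GCA TGT TAT AGC CCG GCG GGC GAT CTG GTT ATG TGA — ATG at 58, stop TGA at 61 → 6 nt.
Frame +2: CTG ACA ATT TAT TCA CAT TAT GTA GTG CAT GTT ATA GCC CGG CGG GCG ATC TGG TTA TGT GAC — no ATG→stop ORF.
Frame +3: TGA CAA TTT ATT CAC ATT ATG TAG TGC ATG TTA TAG CCC GGC GGG CGA TCT GGT TAT GTG ACC — ATG at 21, stop TAG at 24 → 6 nt; ATG at 30, stop TAG at 36 → 9 nt.
Frame -1: GGT CAC ATA ACC AGA TCG CCC GCC GGG CTA TAA CAT GCA CTA CAT AAT GTG AAT AAA TTG TCA — no ATG→stop ORF.
Frame -2: GTC ACA TAA CCA GAT CGC CCG CCG GGC TAT AAC ATG CAC TAC ATA ATG TGA ATA AAT TGT CAG — ATG at 35, stop TGA at 50 → 18 nt; ATG at 47, stop TGA at 50 → 6 nt.
Frame -3: TCA CAT AAC CAG ATC GCC CGC CGG GCT ATA ACA TGC ACT ACA TAA TGT GAA TAA ATT GTC AGC — no ATG→stop ORF.
Forward-strand max 9 nt; reverse-strand max 18 nt. The reverse strand has the longer ORF.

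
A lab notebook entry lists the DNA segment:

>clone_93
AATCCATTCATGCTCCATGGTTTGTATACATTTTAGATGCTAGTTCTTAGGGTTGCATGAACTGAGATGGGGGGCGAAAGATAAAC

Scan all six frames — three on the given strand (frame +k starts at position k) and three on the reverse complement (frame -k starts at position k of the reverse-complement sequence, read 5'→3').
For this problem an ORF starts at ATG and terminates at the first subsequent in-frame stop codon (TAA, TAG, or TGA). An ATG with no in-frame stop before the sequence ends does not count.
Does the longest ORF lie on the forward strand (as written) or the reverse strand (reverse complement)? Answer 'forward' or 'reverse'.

Reverse complement (5'→3'): GTTTATCTTTCGCCCCCCATCTCAGTTCATGCAACCCTAAGAACTAGCATCTAAAATGTATACAAACCATGGAGCATGAATGGATT
Frame +1: AAT CCA TTC ATG CTC CAT GGT TTG TAT ACA TTT TAG ATG CTA GTT CTT AGG GTT GCA TGA ACT GAG ATG GGG GGC GAA AGA TAA — ATG at 10, stop TAG at 34 → 27 nt; ATG at 37, stop TGA at 58 → 24 nt; ATG at 67, stop TAA at 82 → 18 nt.
Frame +2: ATC CAT TCA TGC TCC ATG GTT TGT ATA CAT TTT AGA TGC TAG TTC TTA GGG TTG CAT GAA CTG AGA TGG GGG GCG AAA GAT AAA — ATG at 17, stop TAG at 41 → 27 nt.
Frame +3: TCC ATT CAT GCT CCA TGG TTT GTA TAC ATT TTA GAT GCT AGT TCT TAG GGT TGC ATG AAC TGA GAT GGG GGG CGA AAG ATA AAC — ATG at 57, stop TGA at 63 → 9 nt.
Frame -1: GTT TAT CTT TCG CCC CCC ATC TCA GTT CAT GCA ACC CTA AGA ACT AGC ATC TAA AAT GTA TAC AAA CCA TGG AGC ATG AAT GGA — no ATG→stop ORF.
Frame -2: TTT ATC TTT CGC CCC CCA TCT CAG TTC ATG CAA CCC TAA GAA CTA GCA TCT AAA ATG TAT ACA AAC CAT GGA GCA TGA ATG GAT — ATG at 29, stop TAA at 38 → 12 nt; ATG at 56, stop TGA at 77 → 24 nt.
Frame -3: TTA TCT TTC GCC CCC CAT CTC AGT TCA TGC AAC CCT AAG AAC TAG CAT CTA AAA TGT ATA CAA ACC ATG GAG CAT GAA TGG ATT — no ATG→stop ORF.
Forward-strand max 27 nt; reverse-strand max 24 nt. The forward strand has the longer ORF.

forward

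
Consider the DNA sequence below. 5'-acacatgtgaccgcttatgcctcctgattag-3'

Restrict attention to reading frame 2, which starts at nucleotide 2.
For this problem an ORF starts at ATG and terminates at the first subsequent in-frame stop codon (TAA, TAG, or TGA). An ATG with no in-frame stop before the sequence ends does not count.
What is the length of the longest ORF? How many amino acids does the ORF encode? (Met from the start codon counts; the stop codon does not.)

4

Frame 2: CAC ATG TGA CCG CTT ATG CCT CCT GAT TAG — ATG at 5, stop TGA at 8 → 6 nt; ATG at 17, stop TAG at 29 → 15 nt.
Longest: frame 2, positions 17–31, 15 nt = 5 codons = 4 aa. → 4 amino acids.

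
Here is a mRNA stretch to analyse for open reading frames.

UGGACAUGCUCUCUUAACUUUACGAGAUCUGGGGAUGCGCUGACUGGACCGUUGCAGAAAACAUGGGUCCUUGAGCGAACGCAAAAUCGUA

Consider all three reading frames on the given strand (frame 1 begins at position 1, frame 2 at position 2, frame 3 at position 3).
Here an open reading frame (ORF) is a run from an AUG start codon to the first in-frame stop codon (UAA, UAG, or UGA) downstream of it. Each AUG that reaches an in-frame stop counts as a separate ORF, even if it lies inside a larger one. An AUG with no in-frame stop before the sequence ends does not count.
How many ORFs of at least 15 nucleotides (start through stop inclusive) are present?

0

Frame 1: UGG ACA UGC UCU CUU AAC UUU ACG AGA UCU GGG GAU GCG CUG ACU GGA CCG UUG CAG AAA ACA UGG GUC CUU GAG CGA ACG CAA AAU CGU — no AUG→stop ORF.
Frame 2: GGA CAU GCU CUC UUA ACU UUA CGA GAU CUG GGG AUG CGC UGA CUG GAC CGU UGC AGA AAA CAU GGG UCC UUG AGC GAA CGC AAA AUC GUA — AUG at 35, stop UGA at 41 → 9 nt.
Frame 3: GAC AUG CUC UCU UAA CUU UAC GAG AUC UGG GGA UGC GCU GAC UGG ACC GUU GCA GAA AAC AUG GGU CCU UGA GCG AAC GCA AAA UCG — AUG at 6, stop UAA at 15 → 12 nt; AUG at 63, stop UGA at 72 → 12 nt.
No ORF reaches 15 nucleotides. Count = 0.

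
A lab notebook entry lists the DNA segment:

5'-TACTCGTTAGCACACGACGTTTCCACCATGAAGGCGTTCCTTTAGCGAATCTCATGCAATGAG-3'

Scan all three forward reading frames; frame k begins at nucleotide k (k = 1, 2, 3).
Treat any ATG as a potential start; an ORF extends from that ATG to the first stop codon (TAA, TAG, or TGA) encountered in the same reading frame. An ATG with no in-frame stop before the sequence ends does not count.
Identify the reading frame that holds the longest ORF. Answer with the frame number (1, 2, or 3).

Frame 1: TAC TCG TTA GCA CAC GAC GTT TCC ACC ATG AAG GCG TTC CTT TAG CGA ATC TCA TGC AAT GAG — ATG at 28, stop TAG at 43 → 18 nt.
Frame 2: ACT CGT TAG CAC ACG ACG TTT CCA CCA TGA AGG CGT TCC TTT AGC GAA TCT CAT GCA ATG — no ATG→stop ORF.
Frame 3: CTC GTT AGC ACA CGA CGT TTC CAC CAT GAA GGC GTT CCT TTA GCG AAT CTC ATG CAA TGA — ATG at 54, stop TGA at 60 → 9 nt.
Longest ORF is 18 nt in frame 1 (positions 28–45).

1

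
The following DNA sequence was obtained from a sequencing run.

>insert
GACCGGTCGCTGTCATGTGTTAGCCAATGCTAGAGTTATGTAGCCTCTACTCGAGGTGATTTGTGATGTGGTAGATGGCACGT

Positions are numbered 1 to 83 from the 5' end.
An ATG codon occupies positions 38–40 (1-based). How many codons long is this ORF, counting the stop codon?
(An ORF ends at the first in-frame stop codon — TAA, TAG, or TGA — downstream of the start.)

2

Codons from position 38: ATG (38–40), TAG (41–43).
TAG is the first in-frame stop; that's 2 codons including the stop.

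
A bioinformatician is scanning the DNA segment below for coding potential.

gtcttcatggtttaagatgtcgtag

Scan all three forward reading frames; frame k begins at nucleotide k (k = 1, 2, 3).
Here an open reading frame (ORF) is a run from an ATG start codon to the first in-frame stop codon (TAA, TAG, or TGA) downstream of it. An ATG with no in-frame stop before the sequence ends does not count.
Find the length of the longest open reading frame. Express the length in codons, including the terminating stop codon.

3

Frame 1: GTC TTC ATG GTT TAA GAT GTC GTA — ATG at 7, stop TAA at 13 → 9 nt.
Frame 2: TCT TCA TGG TTT AAG ATG TCG TAG — ATG at 17, stop TAG at 23 → 9 nt.
Frame 3: CTT CAT GGT TTA AGA TGT CGT — no ATG→stop ORF.
Longest: frame 1, positions 7–15, 9 nt = 3 codons = 2 aa. → 3 codons.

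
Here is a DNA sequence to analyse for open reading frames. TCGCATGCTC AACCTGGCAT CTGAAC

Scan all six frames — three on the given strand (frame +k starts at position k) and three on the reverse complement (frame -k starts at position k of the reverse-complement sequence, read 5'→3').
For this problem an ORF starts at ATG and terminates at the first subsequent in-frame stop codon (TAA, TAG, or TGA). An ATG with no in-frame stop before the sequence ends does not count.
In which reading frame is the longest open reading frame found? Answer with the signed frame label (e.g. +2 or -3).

-1

Reverse complement (5'→3'): GTTCAGATGCCAGGTTGAGCATGCGA
Frame +1: TCG CAT GCT CAA CCT GGC ATC TGA — no ATG→stop ORF.
Frame +2: CGC ATG CTC AAC CTG GCA TCT GAA — no ATG→stop ORF.
Frame +3: GCA TGC TCA ACC TGG CAT CTG AAC — no ATG→stop ORF.
Frame -1: GTT CAG ATG CCA GGT TGA GCA TGC — ATG at 7, stop TGA at 16 → 12 nt.
Frame -2: TTC AGA TGC CAG GTT GAG CAT GCG — no ATG→stop ORF.
Frame -3: TCA GAT GCC AGG TTG AGC ATG CGA — no ATG→stop ORF.
Longest ORF is 12 nt in frame -1 (positions 7–18).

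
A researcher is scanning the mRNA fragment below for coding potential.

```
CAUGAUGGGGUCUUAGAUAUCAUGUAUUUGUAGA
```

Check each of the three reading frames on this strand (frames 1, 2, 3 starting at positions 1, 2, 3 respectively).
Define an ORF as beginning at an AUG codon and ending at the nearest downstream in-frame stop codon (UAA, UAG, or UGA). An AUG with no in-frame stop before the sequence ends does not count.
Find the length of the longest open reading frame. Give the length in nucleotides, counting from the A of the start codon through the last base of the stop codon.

15

Frame 1: CAU GAU GGG GUC UUA GAU AUC AUG UAU UUG UAG — AUG at 22, stop UAG at 31 → 12 nt.
Frame 2: AUG AUG GGG UCU UAG AUA UCA UGU AUU UGU AGA — AUG at 2, stop UAG at 14 → 15 nt; AUG at 5, stop UAG at 14 → 12 nt.
Frame 3: UGA UGG GGU CUU AGA UAU CAU GUA UUU GUA — no AUG→stop ORF.
Longest: frame 2, positions 2–16, 15 nt = 5 codons = 4 aa. → 15 nucleotides.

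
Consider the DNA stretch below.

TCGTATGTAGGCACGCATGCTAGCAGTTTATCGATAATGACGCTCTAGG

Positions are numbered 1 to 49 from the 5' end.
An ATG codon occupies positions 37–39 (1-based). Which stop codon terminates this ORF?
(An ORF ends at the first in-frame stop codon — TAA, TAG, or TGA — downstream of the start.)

TAG

Codons from position 37: ATG (37–39), ACG (40–42), CTC (43–45), TAG (46–48).
The first in-frame stop codon is TAG.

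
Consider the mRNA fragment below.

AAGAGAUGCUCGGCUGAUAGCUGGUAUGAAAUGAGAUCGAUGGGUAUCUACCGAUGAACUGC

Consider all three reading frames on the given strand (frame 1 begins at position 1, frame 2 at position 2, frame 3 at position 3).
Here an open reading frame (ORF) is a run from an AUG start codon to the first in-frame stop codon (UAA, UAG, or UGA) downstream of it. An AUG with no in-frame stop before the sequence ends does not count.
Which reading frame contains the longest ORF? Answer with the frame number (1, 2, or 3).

Frame 1: AAG AGA UGC UCG GCU GAU AGC UGG UAU GAA AUG AGA UCG AUG GGU AUC UAC CGA UGA ACU — AUG at 31, stop UGA at 55 → 27 nt; AUG at 40, stop UGA at 55 → 18 nt.
Frame 2: AGA GAU GCU CGG CUG AUA GCU GGU AUG AAA UGA GAU CGA UGG GUA UCU ACC GAU GAA CUG — AUG at 26, stop UGA at 32 → 9 nt.
Frame 3: GAG AUG CUC GGC UGA UAG CUG GUA UGA AAU GAG AUC GAU GGG UAU CUA CCG AUG AAC UGC — AUG at 6, stop UGA at 15 → 12 nt.
Longest ORF is 27 nt in frame 1 (positions 31–57).

1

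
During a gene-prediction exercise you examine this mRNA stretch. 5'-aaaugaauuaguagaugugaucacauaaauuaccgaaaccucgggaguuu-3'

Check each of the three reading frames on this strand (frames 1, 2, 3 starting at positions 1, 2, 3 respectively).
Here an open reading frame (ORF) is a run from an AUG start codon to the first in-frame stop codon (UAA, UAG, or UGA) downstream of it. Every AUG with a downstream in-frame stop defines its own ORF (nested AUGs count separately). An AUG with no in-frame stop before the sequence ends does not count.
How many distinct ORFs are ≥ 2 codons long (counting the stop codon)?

Frame 1: AAA UGA AUU AGU AGA UGU GAU CAC AUA AAU UAC CGA AAC CUC GGG AGU — no AUG→stop ORF.
Frame 2: AAU GAA UUA GUA GAU GUG AUC ACA UAA AUU ACC GAA ACC UCG GGA GUU — no AUG→stop ORF.
Frame 3: AUG AAU UAG UAG AUG UGA UCA CAU AAA UUA CCG AAA CCU CGG GAG UUU — AUG at 3, stop UAG at 9 → 9 nt; AUG at 15, stop UGA at 18 → 6 nt.
ORFs ≥ 2 codons: frame 3 3–11 (3 codons), frame 3 15–20 (2 codons). Count = 2.

2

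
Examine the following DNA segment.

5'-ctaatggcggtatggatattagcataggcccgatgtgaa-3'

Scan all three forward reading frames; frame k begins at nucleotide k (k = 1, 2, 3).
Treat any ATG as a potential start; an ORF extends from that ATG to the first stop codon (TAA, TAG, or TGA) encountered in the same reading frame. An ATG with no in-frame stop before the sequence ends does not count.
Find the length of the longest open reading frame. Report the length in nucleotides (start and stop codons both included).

Frame 1: CTA ATG GCG GTA TGG ATA TTA GCA TAG GCC CGA TGT GAA — ATG at 4, stop TAG at 25 → 24 nt.
Frame 2: TAA TGG CGG TAT GGA TAT TAG CAT AGG CCC GAT GTG — no ATG→stop ORF.
Frame 3: AAT GGC GGT ATG GAT ATT AGC ATA GGC CCG ATG TGA — ATG at 12, stop TGA at 36 → 27 nt; ATG at 33, stop TGA at 36 → 6 nt.
Longest: frame 3, positions 12–38, 27 nt = 9 codons = 8 aa. → 27 nucleotides.

27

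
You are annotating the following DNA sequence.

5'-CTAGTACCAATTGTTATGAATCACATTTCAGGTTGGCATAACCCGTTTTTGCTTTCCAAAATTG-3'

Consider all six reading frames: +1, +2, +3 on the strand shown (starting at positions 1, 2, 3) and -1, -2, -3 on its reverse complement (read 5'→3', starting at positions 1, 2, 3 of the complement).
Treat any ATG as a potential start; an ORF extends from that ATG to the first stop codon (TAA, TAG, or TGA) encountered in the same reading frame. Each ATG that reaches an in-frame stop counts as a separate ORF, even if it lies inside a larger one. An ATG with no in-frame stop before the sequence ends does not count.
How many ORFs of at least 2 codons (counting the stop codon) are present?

Reverse complement (5'→3'): CAATTTTGGAAAGCAAAAACGGGTTATGCCAACCTGAAATGTGATTCATAACAATTGGTACTAG
Frame +1: CTA GTA CCA ATT GTT ATG AAT CAC ATT TCA GGT TGG CAT AAC CCG TTT TTG CTT TCC AAA ATT — no ATG→stop ORF.
Frame +2: TAG TAC CAA TTG TTA TGA ATC ACA TTT CAG GTT GGC ATA ACC CGT TTT TGC TTT CCA AAA TTG — no ATG→stop ORF.
Frame +3: AGT ACC AAT TGT TAT GAA TCA CAT TTC AGG TTG GCA TAA CCC GTT TTT GCT TTC CAA AAT — no ATG→stop ORF.
Frame -1: CAA TTT TGG AAA GCA AAA ACG GGT TAT GCC AAC CTG AAA TGT GAT TCA TAA CAA TTG GTA CTA — no ATG→stop ORF.
Frame -2: AAT TTT GGA AAG CAA AAA CGG GTT ATG CCA ACC TGA AAT GTG ATT CAT AAC AAT TGG TAC TAG — ATG at 26, stop TGA at 35 → 12 nt.
Frame -3: ATT TTG GAA AGC AAA AAC GGG TTA TGC CAA CCT GAA ATG TGA TTC ATA ACA ATT GGT ACT — ATG at 39, stop TGA at 42 → 6 nt.
ORFs ≥ 2 codons: frame -2 26–37 (4 codons), frame -3 39–44 (2 codons). Count = 2.

2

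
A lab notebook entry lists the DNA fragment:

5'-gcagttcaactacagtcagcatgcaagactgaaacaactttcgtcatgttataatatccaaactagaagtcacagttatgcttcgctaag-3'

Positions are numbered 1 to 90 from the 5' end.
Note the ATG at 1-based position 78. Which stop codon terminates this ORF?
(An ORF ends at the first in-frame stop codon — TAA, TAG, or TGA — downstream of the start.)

TAA

Codons from position 78: ATG (78–80), CTT (81–83), CGC (84–86), TAA (87–89).
The first in-frame stop codon is TAA.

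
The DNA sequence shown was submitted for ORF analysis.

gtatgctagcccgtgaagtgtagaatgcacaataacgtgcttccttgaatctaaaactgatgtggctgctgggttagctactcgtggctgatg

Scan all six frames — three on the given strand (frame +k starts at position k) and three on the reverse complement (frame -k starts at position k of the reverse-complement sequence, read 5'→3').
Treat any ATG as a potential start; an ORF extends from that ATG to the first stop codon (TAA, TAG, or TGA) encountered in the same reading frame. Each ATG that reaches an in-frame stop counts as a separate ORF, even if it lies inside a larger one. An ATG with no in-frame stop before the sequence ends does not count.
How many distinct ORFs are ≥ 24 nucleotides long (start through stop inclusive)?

1

Reverse complement (5'→3'): CATCAGCCACGAGTAGCTAACCCAGCAGCCACATCAGTTTTAGATTCAAGGAAGCACGTTATTGTGCATTCTACACTTCACGGGCTAGCATAC
Frame +1: GTA TGC TAG CCC GTG AAG TGT AGA ATG CAC AAT AAC GTG CTT CCT TGA ATC TAA AAC TGA TGT GGC TGC TGG GTT AGC TAC TCG TGG CTG ATG — ATG at 25, stop TGA at 46 → 24 nt.
Frame +2: TAT GCT AGC CCG TGA AGT GTA GAA TGC ACA ATA ACG TGC TTC CTT GAA TCT AAA ACT GAT GTG GCT GCT GGG TTA GCT ACT CGT GGC TGA — no ATG→stop ORF.
Frame +3: ATG CTA GCC CGT GAA GTG TAG AAT GCA CAA TAA CGT GCT TCC TTG AAT CTA AAA CTG ATG TGG CTG CTG GGT TAG CTA CTC GTG GCT GAT — ATG at 3, stop TAG at 21 → 21 nt; ATG at 60, stop TAG at 75 → 18 nt.
Frame -1: CAT CAG CCA CGA GTA GCT AAC CCA GCA GCC ACA TCA GTT TTA GAT TCA AGG AAG CAC GTT ATT GTG CAT TCT ACA CTT CAC GGG CTA GCA TAC — no ATG→stop ORF.
Frame -2: ATC AGC CAC GAG TAG CTA ACC CAG CAG CCA CAT CAG TTT TAG ATT CAA GGA AGC ACG TTA TTG TGC ATT CTA CAC TTC ACG GGC TAG CAT — no ATG→stop ORF.
Frame -3: TCA GCC ACG AGT AGC TAA CCC AGC AGC CAC ATC AGT TTT AGA TTC AAG GAA GCA CGT TAT TGT GCA TTC TAC ACT TCA CGG GCT AGC ATA — no ATG→stop ORF.
ORFs ≥ 24 nucleotides: frame +1 25–48 (24 nucleotides). Count = 1.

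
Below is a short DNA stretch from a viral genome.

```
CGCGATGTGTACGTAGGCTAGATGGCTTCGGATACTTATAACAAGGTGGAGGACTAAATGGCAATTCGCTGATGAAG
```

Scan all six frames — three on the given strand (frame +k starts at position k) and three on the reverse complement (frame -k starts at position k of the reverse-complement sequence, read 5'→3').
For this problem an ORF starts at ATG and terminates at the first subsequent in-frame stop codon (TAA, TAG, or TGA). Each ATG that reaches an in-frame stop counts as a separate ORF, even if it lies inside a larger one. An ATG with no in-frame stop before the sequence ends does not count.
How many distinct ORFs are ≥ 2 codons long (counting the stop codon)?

3

Reverse complement (5'→3'): CTTCATCAGCGAATTGCCATTTAGTCCTCCACCTTGTTATAAGTATCCGAAGCCATCTAGCCTACGTACACATCGCG
Frame +1: CGC GAT GTG TAC GTA GGC TAG ATG GCT TCG GAT ACT TAT AAC AAG GTG GAG GAC TAA ATG GCA ATT CGC TGA TGA — ATG at 22, stop TAA at 55 → 36 nt; ATG at 58, stop TGA at 70 → 15 nt.
Frame +2: GCG ATG TGT ACG TAG GCT AGA TGG CTT CGG ATA CTT ATA ACA AGG TGG AGG ACT AAA TGG CAA TTC GCT GAT GAA — ATG at 5, stop TAG at 14 → 12 nt.
Frame +3: CGA TGT GTA CGT AGG CTA GAT GGC TTC GGA TAC TTA TAA CAA GGT GGA GGA CTA AAT GGC AAT TCG CTG ATG AAG — no ATG→stop ORF.
Frame -1: CTT CAT CAG CGA ATT GCC ATT TAG TCC TCC ACC TTG TTA TAA GTA TCC GAA GCC ATC TAG CCT ACG TAC ACA TCG — no ATG→stop ORF.
Frame -2: TTC ATC AGC GAA TTG CCA TTT AGT CCT CCA CCT TGT TAT AAG TAT CCG AAG CCA TCT AGC CTA CGT ACA CAT CGC — no ATG→stop ORF.
Frame -3: TCA TCA GCG AAT TGC CAT TTA GTC CTC CAC CTT GTT ATA AGT ATC CGA AGC CAT CTA GCC TAC GTA CAC ATC GCG — no ATG→stop ORF.
ORFs ≥ 2 codons: frame +1 22–57 (12 codons), frame +1 58–72 (5 codons), frame +2 5–16 (4 codons). Count = 3.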